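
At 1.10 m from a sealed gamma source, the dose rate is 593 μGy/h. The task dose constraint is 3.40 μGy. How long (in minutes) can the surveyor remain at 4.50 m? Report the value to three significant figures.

Applying the 1/r² law, rate at 4.50 m:
593 × (1.10/4.50)² = 593 × 0.05975 = 35.43 μGy/h.
Stay time = 3.40 μGy ÷ 35.43 μGy/h = 0.09596 h = 5.758 min.

5.76 min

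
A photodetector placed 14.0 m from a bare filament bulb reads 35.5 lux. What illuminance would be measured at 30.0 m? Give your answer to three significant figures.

Applying the 1/r² law, scaling from 14.0 m to 30.0 m:
35.5 × (14.0/30.0)² = 35.5 × 0.2178 = 7.732 lux.

7.73 lux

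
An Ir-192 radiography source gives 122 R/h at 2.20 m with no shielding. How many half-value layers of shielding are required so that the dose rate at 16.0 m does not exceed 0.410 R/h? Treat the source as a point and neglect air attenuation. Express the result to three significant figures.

At 16.0 m, distance alone gives (2.20/16.0)² = 0.01891, so 122 × 0.01891 = 2.307 R/h.
Further attenuation needed: 2.307/0.410 = 5.627.
n = log₂(5.627) = 2.492 half-value layers.

2.49 half-value layers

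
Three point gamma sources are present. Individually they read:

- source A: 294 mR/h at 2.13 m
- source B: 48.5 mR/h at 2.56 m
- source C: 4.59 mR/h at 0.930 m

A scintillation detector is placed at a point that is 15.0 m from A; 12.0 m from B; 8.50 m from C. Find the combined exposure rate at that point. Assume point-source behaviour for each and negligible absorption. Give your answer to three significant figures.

Each source contributes Iᵢ·(dᵢ/rᵢ)²; contributions add.
A: 294 × (2.13/15.0)² = 5.928 mR/h
B: 48.5 × (2.56/12.0)² = 2.207 mR/h
C: 4.59 × (0.930/8.50)² = 0.05495 mR/h
Total = 5.928 + 2.207 + 0.05495 = 8.190 mR/h.

8.19 mR/h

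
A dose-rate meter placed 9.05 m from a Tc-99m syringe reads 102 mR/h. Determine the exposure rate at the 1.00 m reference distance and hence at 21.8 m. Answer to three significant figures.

Using I₁d₁² = I₂d₂²,
At 1.00 m: 102 × (9.05/1.00)² = 102 × 81.90 = 8354 mR/h
At 21.8 m: (1.00/21.8)² = 0.002104, so 8354 × 0.002104 = 17.58 mR/h.

8350 mR/h; 17.6 mR/h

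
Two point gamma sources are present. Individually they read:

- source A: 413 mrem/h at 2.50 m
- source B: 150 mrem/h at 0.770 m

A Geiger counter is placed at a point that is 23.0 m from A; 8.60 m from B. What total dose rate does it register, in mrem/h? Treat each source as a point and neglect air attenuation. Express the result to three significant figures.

6.08 mrem/h

Each source contributes Iᵢ·(dᵢ/rᵢ)²; contributions add.
A: 413 × (2.50/23.0)² = 4.879 mrem/h
B: 150 × (0.770/8.60)² = 1.202 mrem/h
Total = 4.879 + 1.202 = 6.081 mrem/h.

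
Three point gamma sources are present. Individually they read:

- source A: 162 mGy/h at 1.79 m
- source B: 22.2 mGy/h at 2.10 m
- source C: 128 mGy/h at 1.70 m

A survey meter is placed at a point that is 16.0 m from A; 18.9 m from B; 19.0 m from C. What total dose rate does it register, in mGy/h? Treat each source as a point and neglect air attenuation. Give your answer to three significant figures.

3.33 mGy/h

By superposition, sum each source's inverse-square contribution:
A: 162 × (1.79/16.0)² = 2.028 mGy/h
B: 22.2 × (2.10/18.9)² = 0.2741 mGy/h
C: 128 × (1.70/19.0)² = 1.025 mGy/h
Total = 2.028 + 0.2741 + 1.025 = 3.327 mGy/h.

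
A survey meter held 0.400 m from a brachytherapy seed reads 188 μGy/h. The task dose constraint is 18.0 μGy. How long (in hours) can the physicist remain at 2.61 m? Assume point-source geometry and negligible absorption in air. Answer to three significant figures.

Applying the 1/r² law, rate at 2.61 m:
(0.400/2.61)² = 0.02349, so 188 × 0.02349 = 4.416 μGy/h.
Stay time = 18.0 μGy ÷ 4.416 μGy/h = 4.076 h.

4.08 h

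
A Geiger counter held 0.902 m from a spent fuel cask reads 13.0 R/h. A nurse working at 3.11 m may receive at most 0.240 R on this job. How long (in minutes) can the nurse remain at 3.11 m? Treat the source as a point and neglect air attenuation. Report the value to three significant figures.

13.2 min

Since intensity falls as 1/r², rate at 3.11 m:
(0.902/3.11)² = 0.08412, so 13.0 × 0.08412 = 1.094 R/h.
Stay time = 0.240 R ÷ 1.094 R/h = 0.2194 h = 13.16 min.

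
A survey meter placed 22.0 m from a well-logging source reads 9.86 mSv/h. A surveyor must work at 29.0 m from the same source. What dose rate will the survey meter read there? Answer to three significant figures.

Intensity scales as (d₁/d₂)², so scaling from 22.0 m to 29.0 m:
(22.0/29.0)² = 0.5755, so 9.86 × 0.5755 = 5.674 mSv/h.

5.67 mSv/h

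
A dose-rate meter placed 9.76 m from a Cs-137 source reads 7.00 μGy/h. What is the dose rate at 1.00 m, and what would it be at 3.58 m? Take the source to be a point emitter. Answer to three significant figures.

667 μGy/h; 52.0 μGy/h

Using I₁d₁² = I₂d₂²,
At 1.00 m: (9.76/1.00)² = 95.26, so 7.00 × 95.26 = 666.8 μGy/h
At 3.58 m: 666.8 × (1.00/3.58)² = 666.8 × 0.07803 = 52.03 μGy/h.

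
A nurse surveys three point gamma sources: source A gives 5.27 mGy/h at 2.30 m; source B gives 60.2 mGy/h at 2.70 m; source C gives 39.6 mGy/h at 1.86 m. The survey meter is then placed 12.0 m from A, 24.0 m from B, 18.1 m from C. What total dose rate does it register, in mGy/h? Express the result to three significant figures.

1.37 mGy/h

By superposition, sum each source's inverse-square contribution:
A: 5.27 × (2.30/12.0)² = 0.1936 mGy/h
B: 60.2 × (2.70/24.0)² = 0.7619 mGy/h
C: 39.6 × (1.86/18.1)² = 0.4182 mGy/h
Total = 0.1936 + 0.7619 + 0.4182 = 1.374 mGy/h.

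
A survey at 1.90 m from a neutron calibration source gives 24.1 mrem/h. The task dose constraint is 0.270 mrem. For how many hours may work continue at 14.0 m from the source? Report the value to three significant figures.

0.608 h

Using I₁d₁² = I₂d₂², rate at 14.0 m:
24.1 × (1.90/14.0)² = 24.1 × 0.01842 = 0.4439 mrem/h.
Stay time = 0.270 mrem ÷ 0.4439 mrem/h = 0.6082 h.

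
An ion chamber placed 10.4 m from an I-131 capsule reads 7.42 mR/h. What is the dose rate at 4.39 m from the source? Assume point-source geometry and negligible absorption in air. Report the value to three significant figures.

41.6 mR/h

Intensity scales as (d₁/d₂)², so scaling from 10.4 m to 4.39 m:
(10.4/4.39)² = 5.612, so 7.42 × 5.612 = 41.64 mR/h.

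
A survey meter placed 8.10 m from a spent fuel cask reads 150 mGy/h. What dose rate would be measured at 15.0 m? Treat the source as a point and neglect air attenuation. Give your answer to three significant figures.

43.7 mGy/h

Intensity scales as (d₁/d₂)², so scaling from 8.10 m to 15.0 m:
(8.10/15.0)² = 0.2916, so 150 × 0.2916 = 43.74 mGy/h.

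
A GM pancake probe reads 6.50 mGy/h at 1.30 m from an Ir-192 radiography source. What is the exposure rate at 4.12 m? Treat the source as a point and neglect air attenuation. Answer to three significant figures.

0.647 mGy/h

Intensity scales as (d₁/d₂)², so the rate at 4.12 m is
6.50 × (1.30/4.12)² = 6.50 × 0.09956 = 0.6471 mGy/h.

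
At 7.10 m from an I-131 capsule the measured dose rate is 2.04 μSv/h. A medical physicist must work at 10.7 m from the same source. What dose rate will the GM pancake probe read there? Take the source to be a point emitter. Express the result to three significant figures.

Intensity scales as (d₁/d₂)², so scaling from 7.10 m to 10.7 m:
(7.10/10.7)² = 0.4403, so 2.04 × 0.4403 = 0.8982 μSv/h.

0.898 μSv/h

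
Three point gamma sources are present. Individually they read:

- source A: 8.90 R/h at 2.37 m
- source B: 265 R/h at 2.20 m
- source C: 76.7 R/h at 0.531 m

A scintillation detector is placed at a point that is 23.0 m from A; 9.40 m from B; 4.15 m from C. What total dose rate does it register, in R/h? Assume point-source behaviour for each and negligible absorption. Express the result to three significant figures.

15.9 R/h

Each source contributes Iᵢ·(dᵢ/rᵢ)²; contributions add.
A: 8.90 × (2.37/23.0)² = 0.09450 R/h
B: 265 × (2.20/9.40)² = 14.52 R/h
C: 76.7 × (0.531/4.15)² = 1.256 R/h
Total = 0.09450 + 14.52 + 1.256 = 15.87 R/h.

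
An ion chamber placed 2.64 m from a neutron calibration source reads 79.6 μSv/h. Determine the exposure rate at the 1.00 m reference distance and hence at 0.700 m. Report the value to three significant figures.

555 μSv/h; 1130 μSv/h

Applying the 1/r² law,
At 1.00 m: (2.64/1.00)² = 6.970, so 79.6 × 6.970 = 554.8 μSv/h
At 0.700 m: 554.8 × (1.00/0.700)² = 554.8 × 2.041 = 1132 μSv/h.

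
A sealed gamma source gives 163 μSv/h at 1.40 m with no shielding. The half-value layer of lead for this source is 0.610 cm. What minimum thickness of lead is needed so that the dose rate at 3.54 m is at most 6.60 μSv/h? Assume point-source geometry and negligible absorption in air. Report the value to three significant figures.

At 3.54 m, distance alone gives (1.40/3.54)² = 0.1564, so 163 × 0.1564 = 25.49 μSv/h.
Further attenuation needed: 25.49/6.60 = 3.862.
n = log₂(3.862) = 1.949 half-value layers.
Thickness = 1.949 × 0.610 cm = 1.189 cm.

1.19 cm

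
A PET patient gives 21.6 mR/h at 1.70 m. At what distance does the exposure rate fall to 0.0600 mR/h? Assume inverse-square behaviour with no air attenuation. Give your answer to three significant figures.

Using I₁d₁² = I₂d₂², d₂ = d₁·√(I₁/I₂).
I₁/I₂ = 21.6/0.0600 = 360.0, so d₂ = 1.70 × √360.0 = 32.26 m.

32.3 m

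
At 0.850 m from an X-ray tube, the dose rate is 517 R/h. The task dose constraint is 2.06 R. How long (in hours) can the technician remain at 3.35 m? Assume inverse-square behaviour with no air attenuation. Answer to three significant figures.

0.0619 h

Since intensity falls as 1/r², rate at 3.35 m:
517 × (0.850/3.35)² = 517 × 0.06438 = 33.28 R/h.
Stay time = 2.06 R ÷ 33.28 R/h = 0.06190 h.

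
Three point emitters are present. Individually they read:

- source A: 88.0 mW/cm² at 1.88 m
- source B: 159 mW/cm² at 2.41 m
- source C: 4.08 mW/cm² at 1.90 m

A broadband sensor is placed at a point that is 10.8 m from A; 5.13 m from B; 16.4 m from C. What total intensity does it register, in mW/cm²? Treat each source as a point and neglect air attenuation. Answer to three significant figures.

37.8 mW/cm²

Each source contributes Iᵢ·(dᵢ/rᵢ)²; contributions add.
A: 88.0 × (1.88/10.8)² = 2.667 mW/cm²
B: 159 × (2.41/5.13)² = 35.09 mW/cm²
C: 4.08 × (1.90/16.4)² = 0.05476 mW/cm²
Total = 2.667 + 35.09 + 0.05476 = 37.81 mW/cm².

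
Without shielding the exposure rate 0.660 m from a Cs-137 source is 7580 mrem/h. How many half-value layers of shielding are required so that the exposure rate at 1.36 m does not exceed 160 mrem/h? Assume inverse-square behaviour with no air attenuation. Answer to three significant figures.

At 1.36 m, distance alone gives 7580 × (0.660/1.36)² = 7580 × 0.2355 = 1785 mrem/h.
Further attenuation needed: 1785/160 = 11.16.
n = log₂(11.16) = 3.480 half-value layers.

3.48 half-value layers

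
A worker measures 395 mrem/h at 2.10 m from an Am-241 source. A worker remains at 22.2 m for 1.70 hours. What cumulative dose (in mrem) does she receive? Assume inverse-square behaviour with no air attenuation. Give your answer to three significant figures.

By the inverse-square law, rate at 22.2 m:
(2.10/22.2)² = 0.008948, so 395 × 0.008948 = 3.534 mrem/h.
Dose = rate × time = 3.534 mrem/h × 1.700 h = 6.008 mrem.

6.01 mrem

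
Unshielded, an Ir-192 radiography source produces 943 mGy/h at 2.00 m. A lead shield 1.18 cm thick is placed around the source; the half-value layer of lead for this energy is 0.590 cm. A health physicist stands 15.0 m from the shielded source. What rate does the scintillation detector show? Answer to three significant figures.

Distance alone: 943 × (2.00/15.0)² = 943 × 0.01778 = 16.77 mGy/h.
Shield: 1.18/0.590 = 2.000 half-value layers → attenuation 2^(−2.000) = 0.2500.
Combined: 16.77 × 0.2500 = 4.192 mGy/h.

4.19 mGy/h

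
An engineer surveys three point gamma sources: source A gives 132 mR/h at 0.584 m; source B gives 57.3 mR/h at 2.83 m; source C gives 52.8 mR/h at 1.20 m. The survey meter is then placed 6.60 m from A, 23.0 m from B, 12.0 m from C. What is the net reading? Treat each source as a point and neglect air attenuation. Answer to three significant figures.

2.43 mR/h

By superposition, sum each source's inverse-square contribution:
A: 132 × (0.584/6.60)² = 1.034 mR/h
B: 57.3 × (2.83/23.0)² = 0.8675 mR/h
C: 52.8 × (1.20/12.0)² = 0.5280 mR/h
Total = 1.034 + 0.8675 + 0.5280 = 2.429 mR/h.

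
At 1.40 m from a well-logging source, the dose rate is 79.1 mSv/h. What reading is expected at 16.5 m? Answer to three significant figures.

Applying the 1/r² law, the rate at 16.5 m is
79.1 × (1.40/16.5)² = 79.1 × 0.007199 = 0.5694 mSv/h.

0.569 mSv/h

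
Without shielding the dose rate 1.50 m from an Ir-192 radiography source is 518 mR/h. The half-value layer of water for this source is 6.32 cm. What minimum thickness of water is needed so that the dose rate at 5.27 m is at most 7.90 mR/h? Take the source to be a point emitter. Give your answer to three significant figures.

At 5.27 m, distance alone gives (1.50/5.27)² = 0.08101, so 518 × 0.08101 = 41.96 mR/h.
Further attenuation needed: 41.96/7.90 = 5.311.
n = log₂(5.311) = 2.409 half-value layers.
Thickness = 2.409 × 6.32 cm = 15.22 cm.

15.2 cm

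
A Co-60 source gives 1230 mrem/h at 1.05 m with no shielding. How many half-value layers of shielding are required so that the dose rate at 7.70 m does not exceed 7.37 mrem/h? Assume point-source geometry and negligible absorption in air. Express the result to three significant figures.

1.63 half-value layers

At 7.70 m, distance alone gives 1230 × (1.05/7.70)² = 1230 × 0.01860 = 22.88 mrem/h.
Further attenuation needed: 22.88/7.37 = 3.104.
n = log₂(3.104) = 1.634 half-value layers.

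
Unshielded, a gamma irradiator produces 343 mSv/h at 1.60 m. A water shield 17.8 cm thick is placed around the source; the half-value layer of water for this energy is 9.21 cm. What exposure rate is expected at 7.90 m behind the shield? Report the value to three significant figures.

3.69 mSv/h

Distance alone: 343 × (1.60/7.90)² = 343 × 0.04102 = 14.07 mSv/h.
Shield: 17.8/9.21 = 1.933 half-value layers → attenuation 2^(−1.933) = 0.2619.
Combined: 14.07 × 0.2619 = 3.685 mSv/h.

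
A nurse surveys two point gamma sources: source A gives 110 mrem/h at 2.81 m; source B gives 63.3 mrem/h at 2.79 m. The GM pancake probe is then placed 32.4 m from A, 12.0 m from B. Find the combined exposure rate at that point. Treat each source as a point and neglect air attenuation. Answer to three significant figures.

4.25 mrem/h

Each source contributes Iᵢ·(dᵢ/rᵢ)²; contributions add.
A: 110 × (2.81/32.4)² = 0.8274 mrem/h
B: 63.3 × (2.79/12.0)² = 3.422 mrem/h
Total = 0.8274 + 3.422 = 4.249 mrem/h.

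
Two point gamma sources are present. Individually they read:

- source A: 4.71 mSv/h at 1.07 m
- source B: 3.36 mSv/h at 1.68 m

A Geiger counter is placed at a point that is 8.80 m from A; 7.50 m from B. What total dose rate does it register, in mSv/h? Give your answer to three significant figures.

Each source contributes Iᵢ·(dᵢ/rᵢ)²; contributions add.
A: 4.71 × (1.07/8.80)² = 0.06963 mSv/h
B: 3.36 × (1.68/7.50)² = 0.1686 mSv/h
Total = 0.06963 + 0.1686 = 0.2382 mSv/h.

0.238 mSv/h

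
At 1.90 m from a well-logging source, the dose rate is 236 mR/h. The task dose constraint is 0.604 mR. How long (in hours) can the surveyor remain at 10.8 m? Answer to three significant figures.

0.0827 h

By the inverse-square law, rate at 10.8 m:
(1.90/10.8)² = 0.03095, so 236 × 0.03095 = 7.304 mR/h.
Stay time = 0.604 mR ÷ 7.304 mR/h = 0.08269 h.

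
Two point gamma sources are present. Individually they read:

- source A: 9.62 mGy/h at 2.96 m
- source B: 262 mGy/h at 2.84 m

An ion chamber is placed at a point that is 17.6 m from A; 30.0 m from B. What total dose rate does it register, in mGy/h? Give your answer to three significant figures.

Each source contributes Iᵢ·(dᵢ/rᵢ)²; contributions add.
A: 9.62 × (2.96/17.6)² = 0.2721 mGy/h
B: 262 × (2.84/30.0)² = 2.348 mGy/h
Total = 0.2721 + 2.348 = 2.620 mGy/h.

2.62 mGy/h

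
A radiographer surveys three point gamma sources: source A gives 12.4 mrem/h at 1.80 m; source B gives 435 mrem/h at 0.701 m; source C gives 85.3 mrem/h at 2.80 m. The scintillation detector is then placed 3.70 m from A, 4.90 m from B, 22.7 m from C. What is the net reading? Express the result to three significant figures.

By superposition, sum each source's inverse-square contribution:
A: 12.4 × (1.80/3.70)² = 2.935 mrem/h
B: 435 × (0.701/4.90)² = 8.903 mrem/h
C: 85.3 × (2.80/22.7)² = 1.298 mrem/h
Total = 2.935 + 8.903 + 1.298 = 13.14 mrem/h.

13.1 mrem/h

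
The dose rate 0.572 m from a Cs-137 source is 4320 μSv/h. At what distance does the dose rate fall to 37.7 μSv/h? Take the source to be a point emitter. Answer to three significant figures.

Intensity scales as (d₁/d₂)², so d₂ = d₁·√(I₁/I₂).
I₁/I₂ = 4320/37.7 = 114.6, so d₂ = 0.572 × √114.6 = 6.123 m.

6.12 m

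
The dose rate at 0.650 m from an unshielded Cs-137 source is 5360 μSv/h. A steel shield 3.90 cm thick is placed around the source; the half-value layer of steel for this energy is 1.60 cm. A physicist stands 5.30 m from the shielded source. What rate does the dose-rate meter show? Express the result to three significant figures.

Distance alone: 5360 × (0.650/5.30)² = 5360 × 0.01504 = 80.61 μSv/h.
Shield: 3.90/1.60 = 2.438 half-value layers → attenuation 2^(−2.438) = 0.1845.
Combined: 80.61 × 0.1845 = 14.87 μSv/h.

14.9 μSv/h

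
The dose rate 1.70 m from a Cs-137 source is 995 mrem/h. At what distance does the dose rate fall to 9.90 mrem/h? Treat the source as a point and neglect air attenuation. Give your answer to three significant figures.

17.0 m

Since intensity falls as 1/r², d₂ = d₁·√(I₁/I₂).
I₁/I₂ = 995/9.90 = 100.5, so d₂ = 1.70 × √100.5 = 17.04 m.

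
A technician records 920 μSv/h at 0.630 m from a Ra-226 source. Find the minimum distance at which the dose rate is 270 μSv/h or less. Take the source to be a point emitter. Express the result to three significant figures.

1.16 m

By the inverse-square law, d₂ = d₁·√(I₁/I₂).
I₁/I₂ = 920/270 = 3.407, so d₂ = 0.630 × √3.407 = 1.163 m.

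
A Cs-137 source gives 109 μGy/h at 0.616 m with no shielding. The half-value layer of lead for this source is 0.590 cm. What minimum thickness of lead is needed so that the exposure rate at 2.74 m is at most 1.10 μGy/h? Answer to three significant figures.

At 2.74 m, distance alone gives 109 × (0.616/2.74)² = 109 × 0.05054 = 5.509 μGy/h.
Further attenuation needed: 5.509/1.10 = 5.008.
n = log₂(5.008) = 2.324 half-value layers.
Thickness = 2.324 × 0.590 cm = 1.371 cm.

1.37 cm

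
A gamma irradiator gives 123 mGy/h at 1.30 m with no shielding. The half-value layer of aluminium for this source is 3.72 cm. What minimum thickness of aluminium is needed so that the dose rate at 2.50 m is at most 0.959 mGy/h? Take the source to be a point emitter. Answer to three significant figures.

At 2.50 m, distance alone gives (1.30/2.50)² = 0.2704, so 123 × 0.2704 = 33.26 mGy/h.
Further attenuation needed: 33.26/0.959 = 34.68.
n = log₂(34.68) = 5.116 half-value layers.
Thickness = 5.116 × 3.72 cm = 19.03 cm.

19.0 cm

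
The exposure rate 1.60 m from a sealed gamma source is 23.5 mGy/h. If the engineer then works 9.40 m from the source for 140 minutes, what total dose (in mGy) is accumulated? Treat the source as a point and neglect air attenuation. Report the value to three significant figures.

Applying the 1/r² law, rate at 9.40 m:
(1.60/9.40)² = 0.02897, so 23.5 × 0.02897 = 0.6808 mGy/h.
Dose = rate × time = 0.6808 mGy/h × 2.333 h = 1.588 mGy.

1.59 mGy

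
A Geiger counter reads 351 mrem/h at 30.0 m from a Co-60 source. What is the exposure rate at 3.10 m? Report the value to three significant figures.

Applying the 1/r² law, the rate at 3.10 m is
(30.0/3.10)² = 93.65, so 351 × 93.65 = 32870 mrem/h.

32900 mrem/h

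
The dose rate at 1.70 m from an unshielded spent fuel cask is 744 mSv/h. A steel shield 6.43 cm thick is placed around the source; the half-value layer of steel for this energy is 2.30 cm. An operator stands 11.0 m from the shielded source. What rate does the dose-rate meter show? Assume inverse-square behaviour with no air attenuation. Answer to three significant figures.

2.56 mSv/h

Distance alone: 744 × (1.70/11.0)² = 744 × 0.02388 = 17.77 mSv/h.
Shield: 6.43/2.30 = 2.796 half-value layers → attenuation 2^(−2.796) = 0.1440.
Combined: 17.77 × 0.1440 = 2.559 mSv/h.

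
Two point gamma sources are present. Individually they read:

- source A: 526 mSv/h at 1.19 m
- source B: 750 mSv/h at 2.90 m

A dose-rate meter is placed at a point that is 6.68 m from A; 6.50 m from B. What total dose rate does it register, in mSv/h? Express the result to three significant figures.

Each source contributes Iᵢ·(dᵢ/rᵢ)²; contributions add.
A: 526 × (1.19/6.68)² = 16.69 mSv/h
B: 750 × (2.90/6.50)² = 149.3 mSv/h
Total = 16.69 + 149.3 = 166.0 mSv/h.

166 mSv/h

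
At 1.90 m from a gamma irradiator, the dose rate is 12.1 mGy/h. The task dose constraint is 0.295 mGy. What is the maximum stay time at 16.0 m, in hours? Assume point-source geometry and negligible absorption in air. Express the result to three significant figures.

1.73 h

Applying the 1/r² law, rate at 16.0 m:
(1.90/16.0)² = 0.01410, so 12.1 × 0.01410 = 0.1706 mGy/h.
Stay time = 0.295 mGy ÷ 0.1706 mGy/h = 1.729 h.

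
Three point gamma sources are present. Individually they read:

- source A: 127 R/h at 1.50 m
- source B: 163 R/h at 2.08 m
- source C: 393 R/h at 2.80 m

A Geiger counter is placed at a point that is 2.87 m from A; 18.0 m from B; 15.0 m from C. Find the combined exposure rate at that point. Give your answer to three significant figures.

By superposition, sum each source's inverse-square contribution:
A: 127 × (1.50/2.87)² = 34.69 R/h
B: 163 × (2.08/18.0)² = 2.177 R/h
C: 393 × (2.80/15.0)² = 13.69 R/h
Total = 34.69 + 2.177 + 13.69 = 50.56 R/h.

50.6 R/h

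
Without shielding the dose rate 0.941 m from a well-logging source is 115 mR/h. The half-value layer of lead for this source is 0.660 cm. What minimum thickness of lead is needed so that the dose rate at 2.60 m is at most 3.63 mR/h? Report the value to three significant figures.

1.36 cm

At 2.60 m, distance alone gives 115 × (0.941/2.60)² = 115 × 0.1310 = 15.07 mR/h.
Further attenuation needed: 15.07/3.63 = 4.152.
n = log₂(4.152) = 2.054 half-value layers.
Thickness = 2.054 × 0.660 cm = 1.356 cm.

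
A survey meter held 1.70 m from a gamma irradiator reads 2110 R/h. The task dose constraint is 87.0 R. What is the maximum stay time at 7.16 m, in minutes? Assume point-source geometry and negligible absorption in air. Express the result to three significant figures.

43.9 min

Intensity scales as (d₁/d₂)², so rate at 7.16 m:
(1.70/7.16)² = 0.05637, so 2110 × 0.05637 = 118.9 R/h.
Stay time = 87.0 R ÷ 118.9 R/h = 0.7317 h = 43.90 min.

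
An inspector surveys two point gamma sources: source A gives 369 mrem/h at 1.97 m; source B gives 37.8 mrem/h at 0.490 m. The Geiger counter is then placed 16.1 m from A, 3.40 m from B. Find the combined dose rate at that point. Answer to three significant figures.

By superposition, sum each source's inverse-square contribution:
A: 369 × (1.97/16.1)² = 5.525 mrem/h
B: 37.8 × (0.490/3.40)² = 0.7851 mrem/h
Total = 5.525 + 0.7851 = 6.310 mrem/h.

6.31 mrem/h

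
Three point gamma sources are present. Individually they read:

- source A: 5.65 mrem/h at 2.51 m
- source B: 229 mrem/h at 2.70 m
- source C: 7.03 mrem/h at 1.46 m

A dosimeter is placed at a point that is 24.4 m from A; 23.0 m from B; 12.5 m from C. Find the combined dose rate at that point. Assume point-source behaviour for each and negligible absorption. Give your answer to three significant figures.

3.31 mrem/h

Each source contributes Iᵢ·(dᵢ/rᵢ)²; contributions add.
A: 5.65 × (2.51/24.4)² = 0.05979 mrem/h
B: 229 × (2.70/23.0)² = 3.156 mrem/h
C: 7.03 × (1.46/12.5)² = 0.09590 mrem/h
Total = 0.05979 + 3.156 + 0.09590 = 3.312 mrem/h.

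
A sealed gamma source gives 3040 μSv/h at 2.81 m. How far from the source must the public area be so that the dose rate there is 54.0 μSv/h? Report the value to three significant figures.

21.1 m

By the inverse-square law, d₂ = d₁·√(I₁/I₂).
I₁/I₂ = 3040/54.0 = 56.30, so d₂ = 2.81 × √56.30 = 21.08 m.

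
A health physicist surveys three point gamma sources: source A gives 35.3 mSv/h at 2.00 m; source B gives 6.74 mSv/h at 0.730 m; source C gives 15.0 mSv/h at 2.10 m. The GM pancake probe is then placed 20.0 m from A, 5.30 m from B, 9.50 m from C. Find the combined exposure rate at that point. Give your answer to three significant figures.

1.21 mSv/h

Each source contributes Iᵢ·(dᵢ/rᵢ)²; contributions add.
A: 35.3 × (2.00/20.0)² = 0.3530 mSv/h
B: 6.74 × (0.730/5.30)² = 0.1279 mSv/h
C: 15.0 × (2.10/9.50)² = 0.7330 mSv/h
Total = 0.3530 + 0.1279 + 0.7330 = 1.214 mSv/h.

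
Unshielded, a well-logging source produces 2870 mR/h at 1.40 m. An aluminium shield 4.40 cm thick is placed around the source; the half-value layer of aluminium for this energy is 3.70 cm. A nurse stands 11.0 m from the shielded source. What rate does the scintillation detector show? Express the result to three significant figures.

20.4 mR/h

Distance alone: 2870 × (1.40/11.0)² = 2870 × 0.01620 = 46.49 mR/h.
Shield: 4.40/3.70 = 1.189 half-value layers → attenuation 2^(−1.189) = 0.4386.
Combined: 46.49 × 0.4386 = 20.39 mR/h.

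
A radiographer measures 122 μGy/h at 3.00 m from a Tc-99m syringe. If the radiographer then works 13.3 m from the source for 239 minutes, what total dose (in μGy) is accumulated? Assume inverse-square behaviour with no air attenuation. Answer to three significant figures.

24.7 μGy

Using I₁d₁² = I₂d₂², rate at 13.3 m:
(3.00/13.3)² = 0.05088, so 122 × 0.05088 = 6.207 μGy/h.
Dose = rate × time = 6.207 μGy/h × 3.983 h = 24.72 μGy.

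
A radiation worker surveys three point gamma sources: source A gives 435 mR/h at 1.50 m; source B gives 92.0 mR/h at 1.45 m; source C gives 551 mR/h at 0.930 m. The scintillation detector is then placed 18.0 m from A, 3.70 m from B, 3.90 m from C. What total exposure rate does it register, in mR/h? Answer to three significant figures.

By superposition, sum each source's inverse-square contribution:
A: 435 × (1.50/18.0)² = 3.021 mR/h
B: 92.0 × (1.45/3.70)² = 14.13 mR/h
C: 551 × (0.930/3.90)² = 31.33 mR/h
Total = 3.021 + 14.13 + 31.33 = 48.48 mR/h.

48.5 mR/h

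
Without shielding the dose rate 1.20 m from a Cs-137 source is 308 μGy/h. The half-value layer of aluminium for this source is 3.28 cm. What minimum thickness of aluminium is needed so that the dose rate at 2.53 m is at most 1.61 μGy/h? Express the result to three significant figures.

At 2.53 m, distance alone gives (1.20/2.53)² = 0.2250, so 308 × 0.2250 = 69.30 μGy/h.
Further attenuation needed: 69.30/1.61 = 43.04.
n = log₂(43.04) = 5.428 half-value layers.
Thickness = 5.428 × 3.28 cm = 17.80 cm.

17.8 cm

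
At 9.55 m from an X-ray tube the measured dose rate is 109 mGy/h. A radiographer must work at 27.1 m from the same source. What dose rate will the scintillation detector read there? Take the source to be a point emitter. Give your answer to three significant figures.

By the inverse-square law, scaling from 9.55 m to 27.1 m:
109 × (9.55/27.1)² = 109 × 0.1242 = 13.54 mGy/h.

13.5 mGy/h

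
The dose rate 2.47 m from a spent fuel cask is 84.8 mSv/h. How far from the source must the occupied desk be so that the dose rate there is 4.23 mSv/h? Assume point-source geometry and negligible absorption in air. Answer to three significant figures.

Since intensity falls as 1/r², d₂ = d₁·√(I₁/I₂).
I₁/I₂ = 84.8/4.23 = 20.05, so d₂ = 2.47 × √20.05 = 11.06 m.

11.1 m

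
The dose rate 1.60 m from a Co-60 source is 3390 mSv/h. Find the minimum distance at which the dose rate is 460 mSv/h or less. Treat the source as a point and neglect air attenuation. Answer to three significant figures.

Using I₁d₁² = I₂d₂², d₂ = d₁·√(I₁/I₂).
I₁/I₂ = 3390/460 = 7.370, so d₂ = 1.60 × √7.370 = 4.344 m.

4.34 m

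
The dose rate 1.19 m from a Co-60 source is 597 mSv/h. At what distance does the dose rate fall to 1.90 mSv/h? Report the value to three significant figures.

21.1 m

Applying the 1/r² law, d₂ = d₁·√(I₁/I₂).
I₁/I₂ = 597/1.90 = 314.2, so d₂ = 1.19 × √314.2 = 21.09 m.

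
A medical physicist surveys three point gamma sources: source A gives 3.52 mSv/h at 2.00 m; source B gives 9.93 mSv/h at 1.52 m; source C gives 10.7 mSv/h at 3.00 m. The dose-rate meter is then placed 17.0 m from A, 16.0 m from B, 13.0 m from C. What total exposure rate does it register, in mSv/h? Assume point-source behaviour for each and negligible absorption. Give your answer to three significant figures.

0.708 mSv/h

By superposition, sum each source's inverse-square contribution:
A: 3.52 × (2.00/17.0)² = 0.04872 mSv/h
B: 9.93 × (1.52/16.0)² = 0.08962 mSv/h
C: 10.7 × (3.00/13.0)² = 0.5698 mSv/h
Total = 0.04872 + 0.08962 + 0.5698 = 0.7081 mSv/h.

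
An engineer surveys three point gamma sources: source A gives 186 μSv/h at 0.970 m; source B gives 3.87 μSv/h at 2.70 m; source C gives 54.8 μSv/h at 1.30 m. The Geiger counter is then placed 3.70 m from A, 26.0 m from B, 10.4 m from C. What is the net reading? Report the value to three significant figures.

13.7 μSv/h

Each source contributes Iᵢ·(dᵢ/rᵢ)²; contributions add.
A: 186 × (0.970/3.70)² = 12.78 μSv/h
B: 3.87 × (2.70/26.0)² = 0.04173 μSv/h
C: 54.8 × (1.30/10.4)² = 0.8562 μSv/h
Total = 12.78 + 0.04173 + 0.8562 = 13.68 μSv/h.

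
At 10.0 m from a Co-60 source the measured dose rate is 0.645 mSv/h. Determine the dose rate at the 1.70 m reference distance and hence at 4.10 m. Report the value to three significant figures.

Applying the 1/r² law,
At 1.70 m: 0.645 × (10.0/1.70)² = 0.645 × 34.60 = 22.32 mSv/h
At 4.10 m: 22.32 × (1.70/4.10)² = 22.32 × 0.1719 = 3.837 mSv/h.

22.3 mSv/h; 3.84 mSv/h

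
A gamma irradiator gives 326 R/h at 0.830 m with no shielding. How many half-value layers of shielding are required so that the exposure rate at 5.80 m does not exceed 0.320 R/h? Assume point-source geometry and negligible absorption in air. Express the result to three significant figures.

At 5.80 m, distance alone gives 326 × (0.830/5.80)² = 326 × 0.02048 = 6.676 R/h.
Further attenuation needed: 6.676/0.320 = 20.86.
n = log₂(20.86) = 4.383 half-value layers.

4.38 half-value layers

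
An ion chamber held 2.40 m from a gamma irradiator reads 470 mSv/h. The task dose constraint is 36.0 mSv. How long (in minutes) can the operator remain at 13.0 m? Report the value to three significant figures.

135 min

Since intensity falls as 1/r², rate at 13.0 m:
470 × (2.40/13.0)² = 470 × 0.03408 = 16.02 mSv/h.
Stay time = 36.0 mSv ÷ 16.02 mSv/h = 2.247 h = 134.8 min.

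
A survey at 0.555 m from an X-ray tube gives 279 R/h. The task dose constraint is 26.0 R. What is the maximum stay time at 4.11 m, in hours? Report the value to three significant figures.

5.11 h

By the inverse-square law, rate at 4.11 m:
(0.555/4.11)² = 0.01823, so 279 × 0.01823 = 5.086 R/h.
Stay time = 26.0 R ÷ 5.086 R/h = 5.112 h.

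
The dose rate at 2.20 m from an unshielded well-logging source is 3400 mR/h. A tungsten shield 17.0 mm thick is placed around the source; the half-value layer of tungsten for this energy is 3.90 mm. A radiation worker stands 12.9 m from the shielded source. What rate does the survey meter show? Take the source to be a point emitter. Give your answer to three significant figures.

Distance alone: (2.20/12.9)² = 0.02908, so 3400 × 0.02908 = 98.87 mR/h.
Shield: 17.0/3.90 = 4.359 half-value layers → attenuation 2^(−4.359) = 0.04873.
Combined: 98.87 × 0.04873 = 4.818 mR/h.

4.82 mR/h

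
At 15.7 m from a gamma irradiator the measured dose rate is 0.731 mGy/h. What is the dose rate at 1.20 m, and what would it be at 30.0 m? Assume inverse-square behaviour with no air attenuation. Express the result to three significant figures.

125 mGy/h; 0.200 mGy/h

Since intensity falls as 1/r²,
At 1.20 m: (15.7/1.20)² = 171.2, so 0.731 × 171.2 = 125.1 mGy/h
At 30.0 m: (1.20/30.0)² = 0.001600, so 125.1 × 0.001600 = 0.2002 mGy/h.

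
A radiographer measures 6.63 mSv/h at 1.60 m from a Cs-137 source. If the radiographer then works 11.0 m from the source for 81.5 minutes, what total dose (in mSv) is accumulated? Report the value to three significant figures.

Applying the 1/r² law, rate at 11.0 m:
(1.60/11.0)² = 0.02116, so 6.63 × 0.02116 = 0.1403 mSv/h.
Dose = rate × time = 0.1403 mSv/h × 1.358 h = 0.1905 mSv.

0.191 mSv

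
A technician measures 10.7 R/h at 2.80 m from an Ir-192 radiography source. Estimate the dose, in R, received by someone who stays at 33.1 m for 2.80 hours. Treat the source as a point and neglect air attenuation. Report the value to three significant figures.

0.214 R

Applying the 1/r² law, rate at 33.1 m:
(2.80/33.1)² = 0.007156, so 10.7 × 0.007156 = 0.07657 R/h.
Dose = rate × time = 0.07657 R/h × 2.800 h = 0.2144 R.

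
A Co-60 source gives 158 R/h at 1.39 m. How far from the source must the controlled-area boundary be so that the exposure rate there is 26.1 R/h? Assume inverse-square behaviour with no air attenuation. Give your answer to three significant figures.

3.42 m

Using I₁d₁² = I₂d₂², d₂ = d₁·√(I₁/I₂).
I₁/I₂ = 158/26.1 = 6.054, so d₂ = 1.39 × √6.054 = 3.420 m.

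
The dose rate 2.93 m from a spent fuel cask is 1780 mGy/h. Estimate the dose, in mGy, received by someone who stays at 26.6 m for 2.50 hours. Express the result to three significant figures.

By the inverse-square law, rate at 26.6 m:
1780 × (2.93/26.6)² = 1780 × 0.01213 = 21.59 mGy/h.
Dose = rate × time = 21.59 mGy/h × 2.500 h = 53.98 mGy.

54.0 mGy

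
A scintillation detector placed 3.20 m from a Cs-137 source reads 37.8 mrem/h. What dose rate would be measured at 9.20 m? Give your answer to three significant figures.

Intensity scales as (d₁/d₂)², so scaling from 3.20 m to 9.20 m:
37.8 × (3.20/9.20)² = 37.8 × 0.1210 = 4.574 mrem/h.

4.57 mrem/h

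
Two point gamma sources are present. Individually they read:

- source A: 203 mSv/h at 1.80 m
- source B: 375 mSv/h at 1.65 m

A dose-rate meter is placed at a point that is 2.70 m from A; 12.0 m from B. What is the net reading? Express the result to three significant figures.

By superposition, sum each source's inverse-square contribution:
A: 203 × (1.80/2.70)² = 90.22 mSv/h
B: 375 × (1.65/12.0)² = 7.090 mSv/h
Total = 90.22 + 7.090 = 97.31 mSv/h.

97.3 mSv/h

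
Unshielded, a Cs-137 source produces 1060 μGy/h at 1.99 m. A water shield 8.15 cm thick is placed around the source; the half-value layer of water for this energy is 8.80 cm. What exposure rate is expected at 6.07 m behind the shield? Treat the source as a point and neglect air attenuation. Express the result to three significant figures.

Distance alone: (1.99/6.07)² = 0.1075, so 1060 × 0.1075 = 114.0 μGy/h.
Shield: 8.15/8.80 = 0.9261 half-value layers → attenuation 2^(−0.9261) = 0.5263.
Combined: 114.0 × 0.5263 = 60.00 μGy/h.

60.0 μGy/h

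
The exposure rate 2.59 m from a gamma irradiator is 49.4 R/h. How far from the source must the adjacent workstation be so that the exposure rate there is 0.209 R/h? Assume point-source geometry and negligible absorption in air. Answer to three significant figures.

39.8 m

Applying the 1/r² law, d₂ = d₁·√(I₁/I₂).
I₁/I₂ = 49.4/0.209 = 236.4, so d₂ = 2.59 × √236.4 = 39.82 m.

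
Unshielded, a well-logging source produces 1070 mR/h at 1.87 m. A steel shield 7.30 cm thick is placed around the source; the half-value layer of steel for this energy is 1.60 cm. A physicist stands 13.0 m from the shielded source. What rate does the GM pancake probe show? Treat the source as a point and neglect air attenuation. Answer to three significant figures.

Distance alone: 1070 × (1.87/13.0)² = 1070 × 0.02069 = 22.14 mR/h.
Shield: 7.30/1.60 = 4.562 half-value layers → attenuation 2^(−4.562) = 0.04234.
Combined: 22.14 × 0.04234 = 0.9374 mR/h.

0.937 mR/h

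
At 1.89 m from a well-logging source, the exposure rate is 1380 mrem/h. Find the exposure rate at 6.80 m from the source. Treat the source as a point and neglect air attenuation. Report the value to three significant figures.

107 mrem/h

Using I₁d₁² = I₂d₂², the rate at 6.80 m is
(1.89/6.80)² = 0.07725, so 1380 × 0.07725 = 106.6 mrem/h.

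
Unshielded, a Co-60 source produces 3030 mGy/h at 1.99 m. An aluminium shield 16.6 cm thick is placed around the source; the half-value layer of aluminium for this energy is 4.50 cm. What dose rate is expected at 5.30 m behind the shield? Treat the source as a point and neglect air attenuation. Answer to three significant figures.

Distance alone: (1.99/5.30)² = 0.1410, so 3030 × 0.1410 = 427.2 mGy/h.
Shield: 16.6/4.50 = 3.689 half-value layers → attenuation 2^(−3.689) = 0.07754.
Combined: 427.2 × 0.07754 = 33.13 mGy/h.

33.1 mGy/h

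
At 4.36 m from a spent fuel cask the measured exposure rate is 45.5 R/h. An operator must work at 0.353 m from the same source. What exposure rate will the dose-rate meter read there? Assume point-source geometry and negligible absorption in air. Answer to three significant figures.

Using I₁d₁² = I₂d₂², scaling from 4.36 m to 0.353 m:
45.5 × (4.36/0.353)² = 45.5 × 152.6 = 6943 R/h.

6940 R/h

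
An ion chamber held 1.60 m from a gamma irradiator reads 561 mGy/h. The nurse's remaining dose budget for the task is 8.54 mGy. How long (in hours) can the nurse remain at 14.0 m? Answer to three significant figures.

Since intensity falls as 1/r², rate at 14.0 m:
561 × (1.60/14.0)² = 561 × 0.01306 = 7.327 mGy/h.
Stay time = 8.54 mGy ÷ 7.327 mGy/h = 1.166 h.

1.17 h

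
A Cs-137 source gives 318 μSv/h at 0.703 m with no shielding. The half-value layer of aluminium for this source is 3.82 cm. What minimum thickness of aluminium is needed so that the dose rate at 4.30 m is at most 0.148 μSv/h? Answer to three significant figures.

22.3 cm

At 4.30 m, distance alone gives (0.703/4.30)² = 0.02673, so 318 × 0.02673 = 8.500 μSv/h.
Further attenuation needed: 8.500/0.148 = 57.43.
n = log₂(57.43) = 5.844 half-value layers.
Thickness = 5.844 × 3.82 cm = 22.32 cm.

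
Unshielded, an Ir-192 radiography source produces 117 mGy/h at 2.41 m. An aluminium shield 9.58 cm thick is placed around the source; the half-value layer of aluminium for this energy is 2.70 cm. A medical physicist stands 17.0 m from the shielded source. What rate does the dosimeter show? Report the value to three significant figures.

0.201 mGy/h

Distance alone: (2.41/17.0)² = 0.02010, so 117 × 0.02010 = 2.352 mGy/h.
Shield: 9.58/2.70 = 3.548 half-value layers → attenuation 2^(−3.548) = 0.08550.
Combined: 2.352 × 0.08550 = 0.2011 mGy/h.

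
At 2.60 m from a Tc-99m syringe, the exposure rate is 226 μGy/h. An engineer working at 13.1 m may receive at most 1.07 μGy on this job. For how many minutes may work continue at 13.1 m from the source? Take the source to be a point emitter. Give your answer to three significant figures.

7.21 min

Using I₁d₁² = I₂d₂², rate at 13.1 m:
226 × (2.60/13.1)² = 226 × 0.03939 = 8.902 μGy/h.
Stay time = 1.07 μGy ÷ 8.902 μGy/h = 0.1202 h = 7.212 min.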